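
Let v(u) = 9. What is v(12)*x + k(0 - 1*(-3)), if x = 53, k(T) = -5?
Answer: 472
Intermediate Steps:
v(12)*x + k(0 - 1*(-3)) = 9*53 - 5 = 477 - 5 = 472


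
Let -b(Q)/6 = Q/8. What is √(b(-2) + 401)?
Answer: √1610/2 ≈ 20.062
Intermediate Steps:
b(Q) = -3*Q/4 (b(Q) = -6*Q/8 = -3*Q/4)
√(b(-2) + 401) = √(-¾*(-2) + 401) = √(3/2 + 401) = √(805/2) = √1610/2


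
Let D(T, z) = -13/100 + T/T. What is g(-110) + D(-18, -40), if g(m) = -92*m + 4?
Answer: 1012487/100 ≈ 10125.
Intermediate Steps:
D(T, z) = 87/100 (D(T, z) = -13*1/100 + 1 = -13/100 + 1 = 87/100)
g(m) = 4 - 92*m
g(-110) + D(-18, -40) = (4 - 92*(-110)) + 87/100 = (4 + 10120) + 87/100 = 10124 + 87/100 = 1012487/100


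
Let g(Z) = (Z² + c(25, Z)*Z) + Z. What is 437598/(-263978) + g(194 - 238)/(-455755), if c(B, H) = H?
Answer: -100223992137/60154646695 ≈ -1.6661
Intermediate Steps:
g(Z) = Z + 2*Z² (g(Z) = (Z² + Z*Z) + Z = (Z² + Z²) + Z = 2*Z² + Z = Z + 2*Z²)
437598/(-263978) + g(194 - 238)/(-455755) = 437598/(-263978) + ((194 - 238)*(1 + 2*(194 - 238)))/(-455755) = 437598*(-1/263978) - 44*(1 + 2*(-44))*(-1/455755) = -218799/131989 - 44*(1 - 88)*(-1/455755) = -218799/131989 - 44*(-87)*(-1/455755) = -218799/131989 + 3828*(-1/455755) = -218799/131989 - 3828/455755 = -100223992137/60154646695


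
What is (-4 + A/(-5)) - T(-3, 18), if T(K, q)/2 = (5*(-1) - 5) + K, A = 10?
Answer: 20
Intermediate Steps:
T(K, q) = -20 + 2*K (T(K, q) = 2*((5*(-1) - 5) + K) = 2*((-5 - 5) + K) = 2*(-10 + K) = -20 + 2*K)
(-4 + A/(-5)) - T(-3, 18) = (-4 + 10/(-5)) - (-20 + 2*(-3)) = (-4 + 10*(-⅕)) - (-20 - 6) = (-4 - 2) - 1*(-26) = -6 + 26 = 20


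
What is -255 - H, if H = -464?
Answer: 209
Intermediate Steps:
-255 - H = -255 - 1*(-464) = -255 + 464 = 209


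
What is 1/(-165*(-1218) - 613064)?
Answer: -1/412094 ≈ -2.4266e-6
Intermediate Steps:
1/(-165*(-1218) - 613064) = 1/(200970 - 613064) = 1/(-412094) = -1/412094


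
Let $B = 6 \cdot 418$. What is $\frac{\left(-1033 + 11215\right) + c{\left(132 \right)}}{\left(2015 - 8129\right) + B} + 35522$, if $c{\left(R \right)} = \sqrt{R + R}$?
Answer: $\frac{21347025}{601} - \frac{\sqrt{66}}{1803} \approx 35519.0$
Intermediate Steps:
$c{\left(R \right)} = \sqrt{2} \sqrt{R}$ ($c{\left(R \right)} = \sqrt{2 R} = \sqrt{2} \sqrt{R}$)
$B = 2508$
$\frac{\left(-1033 + 11215\right) + c{\left(132 \right)}}{\left(2015 - 8129\right) + B} + 35522 = \frac{\left(-1033 + 11215\right) + \sqrt{2} \sqrt{132}}{\left(2015 - 8129\right) + 2508} + 35522 = \frac{10182 + \sqrt{2} \cdot 2 \sqrt{33}}{-6114 + 2508} + 35522 = \frac{10182 + 2 \sqrt{66}}{-3606} + 35522 = \left(10182 + 2 \sqrt{66}\right) \left(- \frac{1}{3606}\right) + 35522 = \left(- \frac{1697}{601} - \frac{\sqrt{66}}{1803}\right) + 35522 = \frac{21347025}{601} - \frac{\sqrt{66}}{1803}$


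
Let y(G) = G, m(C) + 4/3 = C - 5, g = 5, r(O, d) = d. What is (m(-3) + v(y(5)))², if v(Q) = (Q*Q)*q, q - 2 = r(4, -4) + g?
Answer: 38809/9 ≈ 4312.1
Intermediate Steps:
m(C) = -19/3 + C (m(C) = -4/3 + (C - 5) = -4/3 + (-5 + C) = -19/3 + C)
q = 3 (q = 2 + (-4 + 5) = 2 + 1 = 3)
v(Q) = 3*Q² (v(Q) = (Q*Q)*3 = Q²*3 = 3*Q²)
(m(-3) + v(y(5)))² = ((-19/3 - 3) + 3*5²)² = (-28/3 + 3*25)² = (-28/3 + 75)² = (197/3)² = 38809/9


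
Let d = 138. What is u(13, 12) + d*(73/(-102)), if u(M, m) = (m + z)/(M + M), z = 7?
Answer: -43331/442 ≈ -98.034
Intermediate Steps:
u(M, m) = (7 + m)/(2*M) (u(M, m) = (m + 7)/(M + M) = (7 + m)/((2*M)) = (7 + m)*(1/(2*M)) = (7 + m)/(2*M))
u(13, 12) + d*(73/(-102)) = (½)*(7 + 12)/13 + 138*(73/(-102)) = (½)*(1/13)*19 + 138*(73*(-1/102)) = 19/26 + 138*(-73/102) = 19/26 - 1679/17 = -43331/442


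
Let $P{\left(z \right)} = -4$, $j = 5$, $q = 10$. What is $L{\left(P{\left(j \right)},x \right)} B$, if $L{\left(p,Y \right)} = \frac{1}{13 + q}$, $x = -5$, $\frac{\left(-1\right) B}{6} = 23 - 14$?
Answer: $- \frac{54}{23} \approx -2.3478$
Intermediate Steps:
$B = -54$ ($B = - 6 \left(23 - 14\right) = \left(-6\right) 9 = -54$)
$L{\left(p,Y \right)} = \frac{1}{23}$ ($L{\left(p,Y \right)} = \frac{1}{13 + 10} = \frac{1}{23}$)
$L{\left(P{\left(j \right)},x \right)} B = \frac{1}{23} \left(-54\right) = - \frac{54}{23}$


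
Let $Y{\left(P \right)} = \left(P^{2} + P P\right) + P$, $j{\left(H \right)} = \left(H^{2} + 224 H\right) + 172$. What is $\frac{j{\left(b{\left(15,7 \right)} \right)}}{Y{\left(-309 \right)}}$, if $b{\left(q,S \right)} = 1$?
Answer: $\frac{397}{190653} \approx 0.0020823$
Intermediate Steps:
$j{\left(H \right)} = 172 + H^{2} + 224 H$
$Y{\left(P \right)} = P + 2 P^{2}$ ($Y{\left(P \right)} = \left(P^{2} + P^{2}\right) + P = 2 P^{2} + P = P + 2 P^{2}$)
$\frac{j{\left(b{\left(15,7 \right)} \right)}}{Y{\left(-309 \right)}} = \frac{172 + 1^{2} + 224 \cdot 1}{\left(-309\right) \left(1 + 2 \left(-309\right)\right)} = \frac{172 + 1 + 224}{\left(-309\right) \left(1 - 618\right)} = \frac{397}{\left(-309\right) \left(-617\right)} = \frac{397}{190653}$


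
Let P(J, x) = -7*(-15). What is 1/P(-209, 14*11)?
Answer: 1/105 ≈ 0.0095238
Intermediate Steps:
P(J, x) = 105
1/P(-209, 14*11) = 1/105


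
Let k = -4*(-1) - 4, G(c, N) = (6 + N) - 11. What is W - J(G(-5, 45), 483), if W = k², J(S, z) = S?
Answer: -40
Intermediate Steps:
G(c, N) = -5 + N
k = 0 (k = 4 - 4 = 0)
W = 0 (W = 0² = 0)
W - J(G(-5, 45), 483) = 0 - (-5 + 45) = 0 - 1*40 = 0 - 40 = -40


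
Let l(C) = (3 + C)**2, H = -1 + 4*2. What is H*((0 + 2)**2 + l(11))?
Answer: 1400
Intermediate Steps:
H = 7 (H = -1 + 8 = 7)
H*((0 + 2)**2 + l(11)) = 7*((0 + 2)**2 + (3 + 11)**2) = 7*(2**2 + 14**2) = 7*(4 + 196) = 7*200 = 1400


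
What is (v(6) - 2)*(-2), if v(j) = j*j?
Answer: -68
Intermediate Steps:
v(j) = j²
(v(6) - 2)*(-2) = (6² - 2)*(-2) = (36 - 2)*(-2) = 34*(-2) = -68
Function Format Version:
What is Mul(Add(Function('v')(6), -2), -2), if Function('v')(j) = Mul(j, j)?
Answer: -68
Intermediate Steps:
Function('v')(j) = Pow(j, 2)
Mul(Add(Function('v')(6), -2), -2) = Mul(Add(Pow(6, 2), -2), -2) = Mul(Add(36, -2), -2) = Mul(34, -2) = -68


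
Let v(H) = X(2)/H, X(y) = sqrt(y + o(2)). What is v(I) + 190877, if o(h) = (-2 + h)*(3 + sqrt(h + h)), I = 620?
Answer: 190877 + sqrt(2)/620 ≈ 1.9088e+5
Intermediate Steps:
o(h) = (-2 + h)*(3 + sqrt(2)*sqrt(h)) (o(h) = (-2 + h)*(3 + sqrt(2*h)) = (-2 + h)*(3 + sqrt(2)*sqrt(h)))
X(y) = sqrt(y) (X(y) = sqrt(y + (-6 + 3*2 + sqrt(2)*2**(3/2) - 2*sqrt(2)*sqrt(2))) = sqrt(y + (-6 + 6 + sqrt(2)*(2*sqrt(2)) - 4)) = sqrt(y + (-6 + 6 + 4 - 4)) = sqrt(y + 0) = sqrt(y))
v(H) = sqrt(2)/H
v(I) + 190877 = sqrt(2)/620 + 190877 = 190877 + sqrt(2)/620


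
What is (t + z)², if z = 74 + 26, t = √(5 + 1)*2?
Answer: 10024 + 400*√6 ≈ 11004.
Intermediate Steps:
t = 2*√6 (t = √6*2 = 2*√6 ≈ 4.8990)
z = 100
(t + z)² = (2*√6 + 100)² = (100 + 2*√6)²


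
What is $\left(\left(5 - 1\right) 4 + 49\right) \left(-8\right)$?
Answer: $-520$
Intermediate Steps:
$\left(\left(5 - 1\right) 4 + 49\right) \left(-8\right) = \left(4 \cdot 4 + 49\right) \left(-8\right) = \left(16 + 49\right) \left(-8\right) = 65 \left(-8\right) = -520$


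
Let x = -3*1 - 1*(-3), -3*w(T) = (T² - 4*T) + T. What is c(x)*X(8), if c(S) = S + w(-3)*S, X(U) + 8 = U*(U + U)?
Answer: 0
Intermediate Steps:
w(T) = T - T²/3 (w(T) = -((T² - 4*T) + T)/3 = -(T² - 3*T)/3 = T - T²/3)
x = 0 (x = -3 + 3 = 0)
X(U) = -8 + 2*U² (X(U) = -8 + U*(U + U) = -8 + U*(2*U) = -8 + 2*U²)
c(S) = -5*S (c(S) = S + ((⅓)*(-3)*(3 - 1*(-3)))*S = S + ((⅓)*(-3)*(3 + 3))*S = S + ((⅓)*(-3)*6)*S = S - 6*S = -5*S)
c(x)*X(8) = (-5*0)*(-8 + 2*8²) = 0*(-8 + 2*64) = 0*(-8 + 128) = 0*120 = 0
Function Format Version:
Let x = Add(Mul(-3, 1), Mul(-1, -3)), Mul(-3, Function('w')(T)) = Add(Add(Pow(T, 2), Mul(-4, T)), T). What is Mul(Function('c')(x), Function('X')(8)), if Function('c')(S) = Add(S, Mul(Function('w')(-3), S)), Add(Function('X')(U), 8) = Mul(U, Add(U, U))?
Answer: 0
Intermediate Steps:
Function('w')(T) = Add(T, Mul(Rational(-1, 3), Pow(T, 2))) (Function('w')(T) = Mul(Rational(-1, 3), Add(Add(Pow(T, 2), Mul(-4, T)), T)) = Mul(Rational(-1, 3), Add(Pow(T, 2), Mul(-3, T))) = Add(T, Mul(Rational(-1, 3), Pow(T, 2))))
x = 0 (x = Add(-3, 3) = 0)
Function('X')(U) = Add(-8, Mul(2, Pow(U, 2))) (Function('X')(U) = Add(-8, Mul(U, Add(U, U))) = Add(-8, Mul(U, Mul(2, U))) = Add(-8, Mul(2, Pow(U, 2))))
Function('c')(S) = Mul(-5, S) (Function('c')(S) = Add(S, Mul(Mul(Rational(1, 3), -3, Add(3, Mul(-1, -3))), S)) = Add(S, Mul(Mul(Rational(1, 3), -3, Add(3, 3)), S)) = Add(S, Mul(Mul(Rational(1, 3), -3, 6), S)) = Add(S, Mul(-6, S)) = Mul(-5, S))
Mul(Function('c')(x), Function('X')(8)) = Mul(Mul(-5, 0), Add(-8, Mul(2, Pow(8, 2)))) = Mul(0, Add(-8, Mul(2, 64))) = Mul(0, Add(-8, 128)) = Mul(0, 120) = 0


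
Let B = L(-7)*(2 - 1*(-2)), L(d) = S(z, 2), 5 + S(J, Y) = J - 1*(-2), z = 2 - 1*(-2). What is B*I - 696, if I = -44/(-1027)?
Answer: -714616/1027 ≈ -695.83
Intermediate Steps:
z = 4 (z = 2 + 2 = 4)
S(J, Y) = -3 + J (S(J, Y) = -5 + (J - 1*(-2)) = -5 + (J + 2) = -5 + (2 + J) = -3 + J)
L(d) = 1 (L(d) = -3 + 4 = 1)
I = 44/1027 (I = -44*(-1/1027) = 44/1027 ≈ 0.042843)
B = 4 (B = 1*(2 - 1*(-2)) = 1*(2 + 2) = 1*4 = 4)
B*I - 696 = 4*(44/1027) - 696 = 176/1027 - 696 = -714616/1027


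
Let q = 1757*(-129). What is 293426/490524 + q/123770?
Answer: -9357675019/7589019435 ≈ -1.2331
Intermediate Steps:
q = -226653
293426/490524 + q/123770 = 293426/490524 - 226653/123770 = 293426*(1/490524) - 226653*1/123770 = 146713/245262 - 226653/123770 = -9357675019/7589019435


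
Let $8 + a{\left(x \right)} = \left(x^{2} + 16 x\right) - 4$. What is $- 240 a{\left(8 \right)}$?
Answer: $-43200$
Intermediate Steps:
$a{\left(x \right)} = -12 + x^{2} + 16 x$ ($a{\left(x \right)} = -8 - \left(4 - x^{2} - 16 x\right) = -8 + \left(-4 + x^{2} + 16 x\right) = -12 + x^{2} + 16 x$)
$- 240 a{\left(8 \right)} = - 240 \left(-12 + 8^{2} + 16 \cdot 8\right) = - 240 \left(-12 + 64 + 128\right) = \left(-240\right) 180 = -43200$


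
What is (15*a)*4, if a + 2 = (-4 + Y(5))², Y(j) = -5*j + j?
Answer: 34440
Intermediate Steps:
Y(j) = -4*j
a = 574 (a = -2 + (-4 - 4*5)² = -2 + (-4 - 20)² = -2 + (-24)² = -2 + 576 = 574)
(15*a)*4 = (15*574)*4 = 8610*4 = 34440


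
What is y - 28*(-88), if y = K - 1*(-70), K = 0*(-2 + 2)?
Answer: 2534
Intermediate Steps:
K = 0 (K = 0*0 = 0)
y = 70 (y = 0 - 1*(-70) = 0 + 70 = 70)
y - 28*(-88) = 70 - 28*(-88) = 70 + 2464 = 2534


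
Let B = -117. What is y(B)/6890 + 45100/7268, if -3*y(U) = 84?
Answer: 38816937/6259565 ≈ 6.2012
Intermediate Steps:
y(U) = -28 (y(U) = -⅓*84 = -28)
y(B)/6890 + 45100/7268 = -28/6890 + 45100/7268 = -28*1/6890 + 45100*(1/7268) = -14/3445 + 11275/1817 = 38816937/6259565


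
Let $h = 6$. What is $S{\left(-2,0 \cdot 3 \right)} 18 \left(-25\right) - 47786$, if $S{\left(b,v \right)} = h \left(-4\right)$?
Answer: $-36986$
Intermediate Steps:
$S{\left(b,v \right)} = -24$ ($S{\left(b,v \right)} = 6 \left(-4\right) = -24$)
$S{\left(-2,0 \cdot 3 \right)} 18 \left(-25\right) - 47786 = \left(-24\right) 18 \left(-25\right) - 47786 = \left(-432\right) \left(-25\right) - 47786 = 10800 - 47786 = -36986$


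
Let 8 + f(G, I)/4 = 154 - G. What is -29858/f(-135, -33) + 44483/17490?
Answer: -59027191/2457345 ≈ -24.021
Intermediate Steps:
f(G, I) = 584 - 4*G (f(G, I) = -32 + 4*(154 - G) = -32 + (616 - 4*G) = 584 - 4*G)
-29858/f(-135, -33) + 44483/17490 = -29858/(584 - 4*(-135)) + 44483/17490 = -29858/(584 + 540) + 44483*(1/17490) = -29858/1124 + 44483/17490 = -29858*1/1124 + 44483/17490 = -14929/562 + 44483/17490 = -59027191/2457345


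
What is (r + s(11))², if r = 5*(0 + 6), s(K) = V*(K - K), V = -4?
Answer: 900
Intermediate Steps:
s(K) = 0 (s(K) = -4*(K - K) = -4*0 = 0)
r = 30 (r = 5*6 = 30)
(r + s(11))² = (30 + 0)² = 30² = 900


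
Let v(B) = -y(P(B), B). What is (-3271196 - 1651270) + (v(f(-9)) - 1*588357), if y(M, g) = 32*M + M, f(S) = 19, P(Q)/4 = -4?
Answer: -5510295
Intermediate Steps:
P(Q) = -16 (P(Q) = 4*(-4) = -16)
y(M, g) = 33*M
v(B) = 528 (v(B) = -33*(-16) = -1*(-528) = 528)
(-3271196 - 1651270) + (v(f(-9)) - 1*588357) = (-3271196 - 1651270) + (528 - 1*588357) = -4922466 + (528 - 588357) = -4922466 - 587829 = -5510295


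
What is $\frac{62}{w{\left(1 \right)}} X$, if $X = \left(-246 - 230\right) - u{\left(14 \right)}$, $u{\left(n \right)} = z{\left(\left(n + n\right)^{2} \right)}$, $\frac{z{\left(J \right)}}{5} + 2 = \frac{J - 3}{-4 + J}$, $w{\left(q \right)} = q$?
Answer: $- \frac{2277787}{78} \approx -29202.0$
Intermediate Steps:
$z{\left(J \right)} = -10 + \frac{5 \left(-3 + J\right)}{-4 + J}$ ($z{\left(J \right)} = -10 + 5 \frac{J - 3}{-4 + J} = -10 + 5 \frac{-3 + J}{-4 + J} = -10 + \frac{5 \left(-3 + J\right)}{-4 + J}$)
$u{\left(n \right)} = \frac{5 \left(5 - 4 n^{2}\right)}{-4 + 4 n^{2}}$ ($u{\left(n \right)} = \frac{5 \left(5 - \left(n + n\right)^{2}\right)}{-4 + \left(n + n\right)^{2}} = \frac{5 \left(5 - \left(2 n\right)^{2}\right)}{-4 + \left(2 n\right)^{2}} = \frac{5 \left(5 - 4 n^{2}\right)}{-4 + 4 n^{2}}$)
$X = - \frac{73477}{156}$ ($X = \left(-246 - 230\right) - \frac{5 \left(5 - 4 \cdot 14^{2}\right)}{4 \left(-1 + 14^{2}\right)} = -476 - \frac{5 \left(5 - 784\right)}{4 \left(-1 + 196\right)} = -476 - \frac{5 \left(5 - 784\right)}{4 \cdot 195} = -476 - \frac{5}{4} \cdot \frac{1}{195} \left(-779\right) = -476 - - \frac{779}{156} = -476 + \frac{779}{156} = - \frac{73477}{156} \approx -471.01$)
$\frac{62}{w{\left(1 \right)}} X = \frac{62}{1} \left(- \frac{73477}{156}\right) = 62 \cdot 1 \left(- \frac{73477}{156}\right) = 62 \left(- \frac{73477}{156}\right) = - \frac{2277787}{78}$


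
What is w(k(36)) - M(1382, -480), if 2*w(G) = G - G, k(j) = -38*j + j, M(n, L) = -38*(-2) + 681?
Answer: -757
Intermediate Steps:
M(n, L) = 757 (M(n, L) = 76 + 681 = 757)
k(j) = -37*j
w(G) = 0 (w(G) = (G - G)/2 = (1/2)*0 = 0)
w(k(36)) - M(1382, -480) = 0 - 1*757 = 0 - 757 = -757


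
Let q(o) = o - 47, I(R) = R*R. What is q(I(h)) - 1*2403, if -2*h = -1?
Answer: -9799/4 ≈ -2449.8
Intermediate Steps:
h = ½ (h = -½*(-1) = ½ ≈ 0.50000)
I(R) = R²
q(o) = -47 + o
q(I(h)) - 1*2403 = (-47 + (½)²) - 1*2403 = (-47 + ¼) - 2403 = -187/4 - 2403 = -9799/4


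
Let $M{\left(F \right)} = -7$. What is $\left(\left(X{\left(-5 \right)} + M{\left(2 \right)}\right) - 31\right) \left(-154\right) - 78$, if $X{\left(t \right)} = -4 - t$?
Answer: $5620$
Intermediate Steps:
$\left(\left(X{\left(-5 \right)} + M{\left(2 \right)}\right) - 31\right) \left(-154\right) - 78 = \left(\left(\left(-4 - -5\right) - 7\right) - 31\right) \left(-154\right) - 78 = \left(\left(\left(-4 + 5\right) - 7\right) - 31\right) \left(-154\right) - 78 = \left(\left(1 - 7\right) - 31\right) \left(-154\right) - 78 = \left(-6 - 31\right) \left(-154\right) - 78 = \left(-37\right) \left(-154\right) - 78 = 5698 - 78 = 5620$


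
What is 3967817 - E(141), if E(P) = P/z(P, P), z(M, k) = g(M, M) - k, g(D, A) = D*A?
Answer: 555494379/140 ≈ 3.9678e+6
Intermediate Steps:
g(D, A) = A*D
z(M, k) = M² - k (z(M, k) = M*M - k = M² - k)
E(P) = P/(P² - P)
3967817 - E(141) = 3967817 - 1/(-1 + 141) = 3967817 - 1/140 = 555494379/140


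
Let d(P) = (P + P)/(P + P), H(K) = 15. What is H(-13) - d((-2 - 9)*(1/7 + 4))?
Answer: 14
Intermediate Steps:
d(P) = 1 (d(P) = (2*P)/((2*P)) = (2*P)*(1/(2*P)) = 1)
H(-13) - d((-2 - 9)*(1/7 + 4)) = 15 - 1*1 = 15 - 1 = 14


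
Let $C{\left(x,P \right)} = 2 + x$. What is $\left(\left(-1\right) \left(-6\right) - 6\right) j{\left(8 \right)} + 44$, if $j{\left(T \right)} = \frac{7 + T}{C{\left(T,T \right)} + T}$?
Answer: $44$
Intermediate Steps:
$j{\left(T \right)} = \frac{7 + T}{2 + 2 T}$ ($j{\left(T \right)} = \frac{7 + T}{\left(2 + T\right) + T} = \frac{7 + T}{2 + 2 T}$)
$\left(\left(-1\right) \left(-6\right) - 6\right) j{\left(8 \right)} + 44 = \left(\left(-1\right) \left(-6\right) - 6\right) \frac{7 + 8}{2 \left(1 + 8\right)} + 44 = \left(6 - 6\right) \frac{1}{2} \cdot \frac{1}{9} \cdot 15 + 44 = 0 \cdot \frac{1}{2} \cdot \frac{1}{9} \cdot 15 + 44 = 0 \cdot \frac{5}{6} + 44 = 0 + 44 = 44$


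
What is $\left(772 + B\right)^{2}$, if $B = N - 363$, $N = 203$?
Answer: $374544$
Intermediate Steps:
$B = -160$ ($B = 203 - 363 = -160$)
$\left(772 + B\right)^{2} = \left(772 - 160\right)^{2} = 612^{2} = 374544$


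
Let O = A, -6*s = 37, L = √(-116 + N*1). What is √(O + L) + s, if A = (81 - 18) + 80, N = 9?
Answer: -37/6 + √(143 + I*√107) ≈ 5.7994 + 0.43223*I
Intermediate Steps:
L = I*√107 (L = √(-116 + 9*1) = √(-116 + 9) = √(-107) = I*√107 ≈ 10.344*I)
s = -37/6 (s = -⅙*37 = -37/6 ≈ -6.1667)
A = 143 (A = 63 + 80 = 143)
O = 143
√(O + L) + s = √(143 + I*√107) - 37/6 = -37/6 + √(143 + I*√107)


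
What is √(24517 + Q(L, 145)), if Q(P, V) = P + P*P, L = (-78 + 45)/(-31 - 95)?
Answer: √43248571/42 ≈ 156.58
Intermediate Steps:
L = 11/42 (L = -33/(-126) = -33*(-1/126) = 11/42 ≈ 0.26190)
Q(P, V) = P + P²
√(24517 + Q(L, 145)) = √(24517 + 11*(1 + 11/42)/42) = √(24517 + (11/42)*(53/42)) = √(24517 + 583/1764) = √(43248571/1764) = √43248571/42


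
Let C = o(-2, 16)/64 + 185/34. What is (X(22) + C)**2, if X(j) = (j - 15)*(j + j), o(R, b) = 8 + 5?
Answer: 116448150025/1183744 ≈ 98373.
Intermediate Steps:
o(R, b) = 13
X(j) = 2*j*(-15 + j) (X(j) = (-15 + j)*(2*j) = 2*j*(-15 + j))
C = 6141/1088 (C = 13/64 + 185/34 = 6141/1088 ≈ 5.6443)
(X(22) + C)**2 = (2*22*(-15 + 22) + 6141/1088)**2 = (2*22*7 + 6141/1088)**2 = (308 + 6141/1088)**2 = (341245/1088)**2 = 116448150025/1183744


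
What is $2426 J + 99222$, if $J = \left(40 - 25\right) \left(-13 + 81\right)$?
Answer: $2573742$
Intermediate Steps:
$J = 1020$ ($J = 15 \cdot 68 = 1020$)
$2426 J + 99222 = 2426 \cdot 1020 + 99222 = 2474520 + 99222 = 2573742$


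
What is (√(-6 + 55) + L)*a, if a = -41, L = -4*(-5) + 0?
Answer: -1107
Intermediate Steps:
L = 20 (L = 20 + 0 = 20)
(√(-6 + 55) + L)*a = (√(-6 + 55) + 20)*(-41) = (√49 + 20)*(-41) = (7 + 20)*(-41) = 27*(-41) = -1107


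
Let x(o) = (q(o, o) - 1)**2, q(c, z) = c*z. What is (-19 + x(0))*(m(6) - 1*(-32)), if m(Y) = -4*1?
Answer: -504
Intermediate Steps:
m(Y) = -4
x(o) = (-1 + o**2)**2 (x(o) = (o*o - 1)**2 = (o**2 - 1)**2 = (-1 + o**2)**2)
(-19 + x(0))*(m(6) - 1*(-32)) = (-19 + (-1 + 0**2)**2)*(-4 - 1*(-32)) = (-19 + (-1 + 0)**2)*(-4 + 32) = (-19 + (-1)**2)*28 = (-19 + 1)*28 = -18*28 = -504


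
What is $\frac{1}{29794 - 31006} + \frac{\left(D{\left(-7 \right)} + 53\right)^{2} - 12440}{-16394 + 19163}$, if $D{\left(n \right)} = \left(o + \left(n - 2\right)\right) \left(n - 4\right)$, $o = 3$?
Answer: $\frac{694361}{1118676} \approx 0.6207$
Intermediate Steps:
$D{\left(n \right)} = \left(1 + n\right) \left(-4 + n\right)$ ($D{\left(n \right)} = \left(3 + \left(n - 2\right)\right) \left(n - 4\right) = \left(3 + \left(-2 + n\right)\right) \left(-4 + n\right) = \left(1 + n\right) \left(-4 + n\right)$)
$\frac{1}{29794 - 31006} + \frac{\left(D{\left(-7 \right)} + 53\right)^{2} - 12440}{-16394 + 19163} = \frac{1}{29794 - 31006} + \frac{\left(\left(-4 + \left(-7\right)^{2} - -21\right) + 53\right)^{2} - 12440}{-16394 + 19163} = \frac{1}{-1212} + \frac{\left(\left(-4 + 49 + 21\right) + 53\right)^{2} - 12440}{2769} = - \frac{1}{1212} + \left(\left(66 + 53\right)^{2} - 12440\right) \frac{1}{2769} = - \frac{1}{1212} + \left(119^{2} - 12440\right) \frac{1}{2769} = - \frac{1}{1212} + \left(14161 - 12440\right) \frac{1}{2769} = - \frac{1}{1212} + 1721 \cdot \frac{1}{2769} = - \frac{1}{1212} + \frac{1721}{2769} = \frac{694361}{1118676}$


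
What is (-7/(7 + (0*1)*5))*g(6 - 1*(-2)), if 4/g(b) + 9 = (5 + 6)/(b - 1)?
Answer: 7/13 ≈ 0.53846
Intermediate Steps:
g(b) = 4/(-9 + 11/(-1 + b)) (g(b) = 4/(-9 + (5 + 6)/(b - 1)) = 4/(-9 + 11/(-1 + b)))
(-7/(7 + (0*1)*5))*g(6 - 1*(-2)) = (-7/(7 + (0*1)*5))*(4*(1 - (6 - 1*(-2)))/(-20 + 9*(6 - 1*(-2)))) = (-7/(7 + 0*5))*(4*(1 - (6 + 2))/(-20 + 9*(6 + 2))) = (-7/(7 + 0))*(4*(1 - 1*8)/(-20 + 9*8)) = (-7/7)*(4*(1 - 8)/(-20 + 72)) = (-7*⅐)*(4*(-7)/52) = -4*(-7)/52 = -1*(-7/13) = 7/13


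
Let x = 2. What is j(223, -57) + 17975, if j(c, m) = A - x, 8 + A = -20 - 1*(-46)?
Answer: 17991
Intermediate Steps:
A = 18 (A = -8 + (-20 - 1*(-46)) = -8 + (-20 + 46) = -8 + 26 = 18)
j(c, m) = 16 (j(c, m) = 18 - 1*2 = 18 - 2 = 16)
j(223, -57) + 17975 = 16 + 17975 = 17991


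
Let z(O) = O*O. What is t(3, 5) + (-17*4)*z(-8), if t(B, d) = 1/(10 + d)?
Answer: -65279/15 ≈ -4351.9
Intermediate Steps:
z(O) = O**2
t(3, 5) + (-17*4)*z(-8) = 1/(10 + 5) - 17*4*(-8)**2 = 1/15 - 68*64 = 1/15 - 4352 = -65279/15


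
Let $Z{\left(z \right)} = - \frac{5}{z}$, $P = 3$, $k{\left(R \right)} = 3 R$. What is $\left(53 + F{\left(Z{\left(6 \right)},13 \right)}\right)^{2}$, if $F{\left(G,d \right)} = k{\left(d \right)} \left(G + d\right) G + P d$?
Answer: $\frac{13256881}{144} \approx 92062.0$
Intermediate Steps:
$F{\left(G,d \right)} = 3 d + 3 G d \left(G + d\right)$ ($F{\left(G,d \right)} = 3 d \left(G + d\right) G + 3 d = 3 G d \left(G + d\right) + 3 d = 3 d + 3 G d \left(G + d\right)$)
$\left(53 + F{\left(Z{\left(6 \right)},13 \right)}\right)^{2} = \left(53 + 3 \cdot 13 \left(1 + \left(- \frac{5}{6}\right)^{2} + - \frac{5}{6} \cdot 13\right)\right)^{2} = \left(53 + 3 \cdot 13 \left(1 + \left(\left(-5\right) \frac{1}{6}\right)^{2} + \left(-5\right) \frac{1}{6} \cdot 13\right)\right)^{2} = \left(53 + 3 \cdot 13 \left(1 + \left(- \frac{5}{6}\right)^{2} - \frac{65}{6}\right)\right)^{2} = \left(53 + 3 \cdot 13 \left(1 + \frac{25}{36} - \frac{65}{6}\right)\right)^{2} = \left(53 + 3 \cdot 13 \left(- \frac{329}{36}\right)\right)^{2} = \left(53 - \frac{4277}{12}\right)^{2} = \left(- \frac{3641}{12}\right)^{2} = \frac{13256881}{144}$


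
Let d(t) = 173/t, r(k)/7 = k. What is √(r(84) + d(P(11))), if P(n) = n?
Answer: √73051/11 ≈ 24.571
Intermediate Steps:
r(k) = 7*k
√(r(84) + d(P(11))) = √(7*84 + 173/11) = √(588 + 173*(1/11)) = √(588 + 173/11) = √(6641/11) = √73051/11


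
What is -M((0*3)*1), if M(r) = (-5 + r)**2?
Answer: -25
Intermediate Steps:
-M((0*3)*1) = -(-5 + (0*3)*1)**2 = -(-5 + 0*1)**2 = -(-5 + 0)**2 = -1*(-5)**2 = -1*25 = -25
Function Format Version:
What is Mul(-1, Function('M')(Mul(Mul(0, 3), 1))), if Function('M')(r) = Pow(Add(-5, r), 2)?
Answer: -25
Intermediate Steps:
Mul(-1, Function('M')(Mul(Mul(0, 3), 1))) = Mul(-1, Pow(Add(-5, Mul(Mul(0, 3), 1)), 2)) = Mul(-1, Pow(Add(-5, Mul(0, 1)), 2)) = Mul(-1, Pow(Add(-5, 0), 2)) = Mul(-1, Pow(-5, 2)) = Mul(-1, 25) = -25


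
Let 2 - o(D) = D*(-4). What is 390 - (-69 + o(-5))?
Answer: 477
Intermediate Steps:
o(D) = 2 + 4*D (o(D) = 2 - D*(-4) = 2 - (-4)*D = 2 + 4*D)
390 - (-69 + o(-5)) = 390 - (-69 + (2 + 4*(-5))) = 390 - (-69 + (2 - 20)) = 390 - (-69 - 18) = 390 - 1*(-87) = 390 + 87 = 477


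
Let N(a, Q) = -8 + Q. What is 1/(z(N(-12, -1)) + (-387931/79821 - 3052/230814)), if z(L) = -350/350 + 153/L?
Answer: -341181561/7803925867 ≈ -0.043719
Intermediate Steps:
z(L) = -1 + 153/L (z(L) = -350*1/350 + 153/L = -1 + 153/L)
1/(z(N(-12, -1)) + (-387931/79821 - 3052/230814)) = 1/((153 - (-8 - 1))/(-8 - 1) + (-387931/79821 - 3052/230814)) = 1/((153 - 1*(-9))/(-9) + (-387931*1/79821 - 3052*1/230814)) = 1/(-(153 + 9)/9 + (-387931/79821 - 1526/115407)) = 1/(-⅑*162 - 1662657769/341181561) = 1/(-18 - 1662657769/341181561) = 1/(-7803925867/341181561) = -341181561/7803925867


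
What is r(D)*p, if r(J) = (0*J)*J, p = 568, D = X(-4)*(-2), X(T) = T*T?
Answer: 0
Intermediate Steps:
X(T) = T²
D = -32 (D = (-4)²*(-2) = 16*(-2) = -32)
r(J) = 0 (r(J) = 0*J = 0)
r(D)*p = 0*568 = 0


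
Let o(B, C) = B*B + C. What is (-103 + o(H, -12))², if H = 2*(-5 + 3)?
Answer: 9801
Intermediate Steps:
H = -4 (H = 2*(-2) = -4)
o(B, C) = C + B² (o(B, C) = B² + C = C + B²)
(-103 + o(H, -12))² = (-103 + (-12 + (-4)²))² = (-103 + (-12 + 16))² = (-103 + 4)² = (-99)² = 9801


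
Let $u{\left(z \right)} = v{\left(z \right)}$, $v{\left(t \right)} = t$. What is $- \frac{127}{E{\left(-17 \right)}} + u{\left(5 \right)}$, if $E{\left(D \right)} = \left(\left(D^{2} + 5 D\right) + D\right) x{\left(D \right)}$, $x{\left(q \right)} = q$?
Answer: $\frac{16022}{3179} \approx 5.0399$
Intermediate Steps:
$u{\left(z \right)} = z$
$E{\left(D \right)} = D \left(D^{2} + 6 D\right)$ ($E{\left(D \right)} = \left(\left(D^{2} + 5 D\right) + D\right) D = \left(D^{2} + 6 D\right) D = D \left(D^{2} + 6 D\right)$)
$- \frac{127}{E{\left(-17 \right)}} + u{\left(5 \right)} = - \frac{127}{\left(-17\right)^{2} \left(6 - 17\right)} + 5 = - \frac{127}{289 \left(-11\right)} + 5 = - \frac{127}{-3179} + 5 = \left(-127\right) \left(- \frac{1}{3179}\right) + 5 = \frac{127}{3179} + 5 = \frac{16022}{3179}$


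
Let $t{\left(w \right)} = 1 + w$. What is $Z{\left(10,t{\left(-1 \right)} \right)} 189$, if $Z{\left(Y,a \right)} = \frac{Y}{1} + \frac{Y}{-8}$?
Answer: $\frac{6615}{4} \approx 1653.8$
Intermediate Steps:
$Z{\left(Y,a \right)} = \frac{7 Y}{8}$ ($Z{\left(Y,a \right)} = Y 1 + Y \left(- \frac{1}{8}\right) = Y - \frac{Y}{8} = \frac{7 Y}{8}$)
$Z{\left(10,t{\left(-1 \right)} \right)} 189 = \frac{7}{8} \cdot 10 \cdot 189 = \frac{35}{4} \cdot 189 = \frac{6615}{4}$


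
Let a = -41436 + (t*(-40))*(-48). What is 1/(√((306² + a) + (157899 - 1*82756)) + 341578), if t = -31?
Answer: 341578/116675462261 - √67823/116675462261 ≈ 2.9254e-6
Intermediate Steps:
a = -100956 (a = -41436 - 31*(-40)*(-48) = -41436 + 1240*(-48) = -41436 - 59520 = -100956)
1/(√((306² + a) + (157899 - 1*82756)) + 341578) = 1/(√((306² - 100956) + (157899 - 1*82756)) + 341578) = 1/(√((93636 - 100956) + (157899 - 82756)) + 341578) = 1/(√(-7320 + 75143) + 341578) = 1/(√67823 + 341578) = 1/(341578 + √67823)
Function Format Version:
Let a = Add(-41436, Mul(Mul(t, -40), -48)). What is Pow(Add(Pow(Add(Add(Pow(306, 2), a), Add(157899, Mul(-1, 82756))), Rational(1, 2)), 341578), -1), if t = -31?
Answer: Add(Rational(341578, 116675462261), Mul(Rational(-1, 116675462261), Pow(67823, Rational(1, 2)))) ≈ 2.9254e-6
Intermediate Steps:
a = -100956 (a = Add(-41436, Mul(Mul(-31, -40), -48)) = Add(-41436, Mul(1240, -48)) = Add(-41436, -59520) = -100956)
Pow(Add(Pow(Add(Add(Pow(306, 2), a), Add(157899, Mul(-1, 82756))), Rational(1, 2)), 341578), -1) = Pow(Add(Pow(Add(Add(Pow(306, 2), -100956), Add(157899, Mul(-1, 82756))), Rational(1, 2)), 341578), -1) = Pow(Add(Pow(Add(Add(93636, -100956), Add(157899, -82756)), Rational(1, 2)), 341578), -1) = Pow(Add(Pow(Add(-7320, 75143), Rational(1, 2)), 341578), -1) = Pow(Add(Pow(67823, Rational(1, 2)), 341578), -1) = Pow(Add(341578, Pow(67823, Rational(1, 2))), -1)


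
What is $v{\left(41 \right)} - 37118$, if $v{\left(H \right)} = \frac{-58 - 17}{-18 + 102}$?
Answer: $- \frac{1039329}{28} \approx -37119.0$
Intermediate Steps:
$v{\left(H \right)} = - \frac{25}{28}$ ($v{\left(H \right)} = - \frac{75}{84} = \left(-75\right) \frac{1}{84} = - \frac{25}{28}$)
$v{\left(41 \right)} - 37118 = - \frac{25}{28} - 37118 = - \frac{1039329}{28}$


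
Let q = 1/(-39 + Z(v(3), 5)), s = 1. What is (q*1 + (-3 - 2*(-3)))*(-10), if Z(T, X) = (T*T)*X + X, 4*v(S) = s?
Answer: -16010/539 ≈ -29.703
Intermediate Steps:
v(S) = 1/4 (v(S) = (1/4)*1 = 1/4)
Z(T, X) = X + X*T**2 (Z(T, X) = T**2*X + X = X*T**2 + X = X + X*T**2)
q = -16/539 (q = 1/(-39 + 5*(1 + (1/4)**2)) = 1/(-39 + 5*(1 + 1/16)) = 1/(-39 + 5*(17/16)) = 1/(-39 + 85/16) = 1/(-539/16) = -16/539 ≈ -0.029685)
(q*1 + (-3 - 2*(-3)))*(-10) = (-16/539*1 + (-3 - 2*(-3)))*(-10) = (-16/539 + (-3 + 6))*(-10) = (-16/539 + 3)*(-10) = (1601/539)*(-10) = -16010/539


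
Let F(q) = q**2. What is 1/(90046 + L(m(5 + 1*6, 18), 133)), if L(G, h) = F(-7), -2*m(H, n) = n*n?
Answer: 1/90095 ≈ 1.1099e-5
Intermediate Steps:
m(H, n) = -n**2/2 (m(H, n) = -n*n/2 = -n**2/2)
L(G, h) = 49 (L(G, h) = (-7)**2 = 49)
1/(90046 + L(m(5 + 1*6, 18), 133)) = 1/(90046 + 49) = 1/90095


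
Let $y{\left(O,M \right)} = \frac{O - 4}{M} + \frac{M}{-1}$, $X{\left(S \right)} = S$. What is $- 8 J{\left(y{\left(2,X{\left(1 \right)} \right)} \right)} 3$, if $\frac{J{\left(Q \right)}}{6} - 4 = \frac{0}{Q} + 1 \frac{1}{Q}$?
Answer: $-528$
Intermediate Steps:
$y{\left(O,M \right)} = - M + \frac{-4 + O}{M}$ ($y{\left(O,M \right)} = \frac{-4 + O}{M} + M \left(-1\right) = \frac{-4 + O}{M} - M = - M + \frac{-4 + O}{M}$)
$J{\left(Q \right)} = 24 + \frac{6}{Q}$ ($J{\left(Q \right)} = 24 + 6 \left(\frac{0}{Q} + 1 \frac{1}{Q}\right) = 24 + 6 \left(0 + \frac{1}{Q}\right) = 24 + \frac{6}{Q}$)
$- 8 J{\left(y{\left(2,X{\left(1 \right)} \right)} \right)} 3 = - 8 \left(24 + \frac{6}{1^{-1} \left(-4 + 2 - 1^{2}\right)}\right) 3 = - 8 \left(24 + \frac{6}{1 \left(-4 + 2 - 1\right)}\right) 3 = - 8 \left(24 + \frac{6}{1 \left(-3\right)}\right) 3 = - 8 \left(24 + \frac{6}{-3}\right) 3 = - 8 \left(24 + 6 \left(- \frac{1}{3}\right)\right) 3 = - 8 \left(24 - 2\right) 3 = \left(-8\right) 22 \cdot 3 = \left(-176\right) 3 = -528$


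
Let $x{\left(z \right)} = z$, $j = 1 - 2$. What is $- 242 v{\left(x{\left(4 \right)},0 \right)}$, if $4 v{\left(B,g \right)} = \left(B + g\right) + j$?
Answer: $- \frac{363}{2} \approx -181.5$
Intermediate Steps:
$j = -1$ ($j = 1 - 2 = -1$)
$v{\left(B,g \right)} = - \frac{1}{4} + \frac{B}{4} + \frac{g}{4}$ ($v{\left(B,g \right)} = \frac{\left(B + g\right) - 1}{4} = \frac{-1 + B + g}{4} = - \frac{1}{4} + \frac{B}{4} + \frac{g}{4}$)
$- 242 v{\left(x{\left(4 \right)},0 \right)} = - 242 \left(- \frac{1}{4} + \frac{1}{4} \cdot 4 + \frac{1}{4} \cdot 0\right) = - 242 \left(- \frac{1}{4} + 1 + 0\right) = \left(-242\right) \frac{3}{4} = - \frac{363}{2}$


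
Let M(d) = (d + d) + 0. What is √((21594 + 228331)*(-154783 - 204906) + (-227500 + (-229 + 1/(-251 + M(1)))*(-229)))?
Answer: I*√5573607695199363/249 ≈ 2.9983e+5*I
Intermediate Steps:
M(d) = 2*d (M(d) = 2*d + 0 = 2*d)
√((21594 + 228331)*(-154783 - 204906) + (-227500 + (-229 + 1/(-251 + M(1)))*(-229))) = √((21594 + 228331)*(-154783 - 204906) + (-227500 + (-229 + 1/(-251 + 2*1))*(-229))) = √(249925*(-359689) + (-227500 + (-229 + 1/(-251 + 2))*(-229))) = √(-89895273325 + (-227500 + (-229 + 1/(-249))*(-229))) = √(-89895273325 + (-227500 + (-229 - 1/249)*(-229))) = √(-89895273325 + (-227500 - 57022/249*(-229))) = √(-89895273325 + (-227500 + 13058038/249)) = √(-89895273325 - 43589462/249) = √(-22383966647387/249) = I*√5573607695199363/249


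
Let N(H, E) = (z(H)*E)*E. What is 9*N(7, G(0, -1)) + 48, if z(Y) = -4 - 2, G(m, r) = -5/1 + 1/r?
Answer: -1896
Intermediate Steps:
G(m, r) = -5 + 1/r (G(m, r) = -5*1 + 1/r = -5 + 1/r)
z(Y) = -6
N(H, E) = -6*E² (N(H, E) = (-6*E)*E = -6*E²)
9*N(7, G(0, -1)) + 48 = 9*(-6*(-5 + 1/(-1))²) + 48 = 9*(-6*(-5 - 1)²) + 48 = 9*(-6*(-6)²) + 48 = 9*(-6*36) + 48 = 9*(-216) + 48 = -1944 + 48 = -1896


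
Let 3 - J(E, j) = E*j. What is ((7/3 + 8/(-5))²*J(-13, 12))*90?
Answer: 38478/5 ≈ 7695.6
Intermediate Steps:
J(E, j) = 3 - E*j
((7/3 + 8/(-5))²*J(-13, 12))*90 = ((7/3 + 8/(-5))²*(3 - 1*(-13)*12))*90 = ((7*(⅓) + 8*(-⅕))²*(3 + 156))*90 = ((7/3 - 8/5)²*159)*90 = ((11/15)²*159)*90 = ((121/225)*159)*90 = (6413/75)*90 = 38478/5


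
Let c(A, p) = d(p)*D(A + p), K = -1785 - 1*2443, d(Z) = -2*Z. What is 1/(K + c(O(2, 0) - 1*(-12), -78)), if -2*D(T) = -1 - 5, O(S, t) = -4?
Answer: -1/3760 ≈ -0.00026596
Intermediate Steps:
K = -4228 (K = -1785 - 2443 = -4228)
D(T) = 3 (D(T) = -(-1 - 5)/2 = -½*(-6) = 3)
c(A, p) = -6*p (c(A, p) = -2*p*3 = -6*p)
1/(K + c(O(2, 0) - 1*(-12), -78)) = 1/(-4228 - 6*(-78)) = 1/(-4228 + 468) = 1/(-3760) = -1/3760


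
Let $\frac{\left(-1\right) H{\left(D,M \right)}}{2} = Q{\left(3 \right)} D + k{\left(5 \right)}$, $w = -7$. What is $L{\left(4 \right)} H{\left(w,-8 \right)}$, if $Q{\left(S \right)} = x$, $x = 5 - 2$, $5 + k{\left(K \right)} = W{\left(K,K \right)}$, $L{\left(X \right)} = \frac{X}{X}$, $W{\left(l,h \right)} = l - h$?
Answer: $52$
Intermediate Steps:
$L{\left(X \right)} = 1$
$k{\left(K \right)} = -5$ ($k{\left(K \right)} = -5 + \left(K - K\right) = -5 + 0 = -5$)
$x = 3$ ($x = 5 - 2 = 3$)
$Q{\left(S \right)} = 3$
$H{\left(D,M \right)} = 10 - 6 D$ ($H{\left(D,M \right)} = - 2 \left(3 D - 5\right) = - 2 \left(-5 + 3 D\right) = 10 - 6 D$)
$L{\left(4 \right)} H{\left(w,-8 \right)} = 1 \left(10 - -42\right) = 1 \left(10 + 42\right) = 1 \cdot 52 = 52$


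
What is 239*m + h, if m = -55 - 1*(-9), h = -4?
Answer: -10998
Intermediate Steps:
m = -46 (m = -55 + 9 = -46)
239*m + h = 239*(-46) - 4 = -10994 - 4 = -10998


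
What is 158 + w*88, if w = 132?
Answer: 11774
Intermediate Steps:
158 + w*88 = 158 + 132*88 = 158 + 11616 = 11774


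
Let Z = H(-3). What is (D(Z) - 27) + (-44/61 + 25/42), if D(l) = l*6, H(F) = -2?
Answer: -100241/2562 ≈ -39.126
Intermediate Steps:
Z = -2
D(l) = 6*l
(D(Z) - 27) + (-44/61 + 25/42) = (6*(-2) - 27) + (-44/61 + 25/42) = (-12 - 27) + (-44*1/61 + 25*(1/42)) = -39 + (-44/61 + 25/42) = -39 - 323/2562 = -100241/2562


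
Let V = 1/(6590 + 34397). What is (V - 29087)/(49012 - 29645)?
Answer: -1192188868/793795229 ≈ -1.5019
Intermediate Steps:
V = 1/40987 ≈ 2.4398e-5
(V - 29087)/(49012 - 29645) = (1/40987 - 29087)/(49012 - 29645) = -1192188868/40987/19367 = -1192188868/40987*1/19367 = -1192188868/793795229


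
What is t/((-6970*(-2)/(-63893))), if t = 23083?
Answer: -35971759/340 ≈ -1.0580e+5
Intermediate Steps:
t/((-6970*(-2)/(-63893))) = 23083/((-6970*(-2)/(-63893))) = 23083/((13940*(-1/63893))) = 23083/(-13940/63893) = 23083*(-63893/13940) = -35971759/340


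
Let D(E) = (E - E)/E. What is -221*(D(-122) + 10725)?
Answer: -2370225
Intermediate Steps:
D(E) = 0 (D(E) = 0/E = 0)
-221*(D(-122) + 10725) = -221*(0 + 10725) = -221*10725 = -2370225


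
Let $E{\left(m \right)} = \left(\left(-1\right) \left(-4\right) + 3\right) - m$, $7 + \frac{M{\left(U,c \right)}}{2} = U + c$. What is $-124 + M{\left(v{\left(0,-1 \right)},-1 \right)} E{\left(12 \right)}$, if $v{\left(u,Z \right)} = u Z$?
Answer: $-44$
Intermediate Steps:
$v{\left(u,Z \right)} = Z u$
$M{\left(U,c \right)} = -14 + 2 U + 2 c$ ($M{\left(U,c \right)} = -14 + 2 \left(U + c\right) = -14 + \left(2 U + 2 c\right) = -14 + 2 U + 2 c$)
$E{\left(m \right)} = 7 - m$ ($E{\left(m \right)} = \left(4 + 3\right) - m = 7 - m$)
$-124 + M{\left(v{\left(0,-1 \right)},-1 \right)} E{\left(12 \right)} = -124 + \left(-14 + 2 \left(\left(-1\right) 0\right) + 2 \left(-1\right)\right) \left(7 - 12\right) = -124 + \left(-14 + 2 \cdot 0 - 2\right) \left(7 - 12\right) = -124 + \left(-14 + 0 - 2\right) \left(-5\right) = -124 - -80 = -124 + 80 = -44$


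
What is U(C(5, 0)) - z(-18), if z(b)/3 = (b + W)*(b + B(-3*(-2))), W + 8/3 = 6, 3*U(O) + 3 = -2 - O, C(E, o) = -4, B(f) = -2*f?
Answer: -3961/3 ≈ -1320.3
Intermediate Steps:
U(O) = -5/3 - O/3 (U(O) = -1 + (-2 - O)/3 = -1 + (-⅔ - O/3) = -5/3 - O/3)
W = 10/3 (W = -8/3 + 6 = 10/3 ≈ 3.3333)
z(b) = 3*(-12 + b)*(10/3 + b) (z(b) = 3*((b + 10/3)*(b - (-6)*(-2))) = 3*((10/3 + b)*(b - 2*6)) = 3*((10/3 + b)*(b - 12)) = 3*((10/3 + b)*(-12 + b)) = 3*((-12 + b)*(10/3 + b)) = 3*(-12 + b)*(10/3 + b))
U(C(5, 0)) - z(-18) = (-5/3 - ⅓*(-4)) - (-120 - 26*(-18) + 3*(-18)²) = (-5/3 + 4/3) - (-120 + 468 + 3*324) = -⅓ - (-120 + 468 + 972) = -⅓ - 1*1320 = -⅓ - 1320 = -3961/3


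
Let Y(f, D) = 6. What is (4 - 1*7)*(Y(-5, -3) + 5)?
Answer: -33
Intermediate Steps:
(4 - 1*7)*(Y(-5, -3) + 5) = (4 - 1*7)*(6 + 5) = (4 - 7)*11 = -3*11 = -33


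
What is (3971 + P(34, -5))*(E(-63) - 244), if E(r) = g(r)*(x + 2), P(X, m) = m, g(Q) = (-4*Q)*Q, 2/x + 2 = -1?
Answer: -84919992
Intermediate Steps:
x = -2/3 (x = 2/(-2 - 1) = 2/(-3) = 2*(-1/3) = -2/3 ≈ -0.66667)
g(Q) = -4*Q**2
E(r) = -16*r**2/3 (E(r) = (-4*r**2)*(-2/3 + 2) = -4*r**2*(4/3) = -16*r**2/3)
(3971 + P(34, -5))*(E(-63) - 244) = (3971 - 5)*(-16/3*(-63)**2 - 244) = 3966*(-16/3*3969 - 244) = 3966*(-21168 - 244) = 3966*(-21412) = -84919992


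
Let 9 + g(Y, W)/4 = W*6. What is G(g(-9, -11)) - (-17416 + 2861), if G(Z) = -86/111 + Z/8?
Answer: 3222713/222 ≈ 14517.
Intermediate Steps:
g(Y, W) = -36 + 24*W (g(Y, W) = -36 + 4*(W*6) = -36 + 4*(6*W) = -36 + 24*W)
G(Z) = -86/111 + Z/8 (G(Z) = -86*1/111 + Z*(⅛) = -86/111 + Z/8)
G(g(-9, -11)) - (-17416 + 2861) = (-86/111 + (-36 + 24*(-11))/8) - (-17416 + 2861) = (-86/111 + (-36 - 264)/8) - 1*(-14555) = (-86/111 + (⅛)*(-300)) + 14555 = (-86/111 - 75/2) + 14555 = -8497/222 + 14555 = 3222713/222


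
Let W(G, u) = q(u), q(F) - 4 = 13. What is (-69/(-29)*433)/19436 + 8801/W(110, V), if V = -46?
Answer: 4961138753/9581948 ≈ 517.76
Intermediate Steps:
q(F) = 17 (q(F) = 4 + 13 = 17)
W(G, u) = 17
(-69/(-29)*433)/19436 + 8801/W(110, V) = (-69/(-29)*433)/19436 + 8801/17 = (-69*(-1/29)*433)*(1/19436) + 8801*(1/17) = ((69/29)*433)*(1/19436) + 8801/17 = (29877/29)*(1/19436) + 8801/17 = 29877/563644 + 8801/17 = 4961138753/9581948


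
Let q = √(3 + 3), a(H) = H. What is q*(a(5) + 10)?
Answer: 15*√6 ≈ 36.742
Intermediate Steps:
q = √6 ≈ 2.4495
q*(a(5) + 10) = √6*(5 + 10) = √6*15 = 15*√6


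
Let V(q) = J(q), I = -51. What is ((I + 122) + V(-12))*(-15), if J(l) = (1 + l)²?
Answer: -2880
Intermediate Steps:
V(q) = (1 + q)²
((I + 122) + V(-12))*(-15) = ((-51 + 122) + (1 - 12)²)*(-15) = (71 + (-11)²)*(-15) = (71 + 121)*(-15) = 192*(-15) = -2880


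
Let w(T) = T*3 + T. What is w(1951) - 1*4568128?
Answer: -4560324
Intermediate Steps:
w(T) = 4*T (w(T) = 3*T + T = 4*T)
w(1951) - 1*4568128 = 4*1951 - 1*4568128 = 7804 - 4568128 = -4560324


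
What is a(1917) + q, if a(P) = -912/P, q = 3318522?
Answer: 2120535254/639 ≈ 3.3185e+6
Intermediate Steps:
a(1917) + q = -912/1917 + 3318522 = -912*1/1917 + 3318522 = -304/639 + 3318522 = 2120535254/639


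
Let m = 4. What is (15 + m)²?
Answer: 361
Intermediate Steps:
(15 + m)² = (15 + 4)² = 19² = 361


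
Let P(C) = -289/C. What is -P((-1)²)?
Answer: 289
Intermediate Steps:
-P((-1)²) = -(-289)/((-1)²) = -(-289)/1 = -(-289) = -1*(-289) = 289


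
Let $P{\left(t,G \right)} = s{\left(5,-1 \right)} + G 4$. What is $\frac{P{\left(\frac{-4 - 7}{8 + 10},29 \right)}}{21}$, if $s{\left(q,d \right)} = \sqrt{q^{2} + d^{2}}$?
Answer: $\frac{116}{21} + \frac{\sqrt{26}}{21} \approx 5.7666$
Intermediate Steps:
$s{\left(q,d \right)} = \sqrt{d^{2} + q^{2}}$
$P{\left(t,G \right)} = \sqrt{26} + 4 G$ ($P{\left(t,G \right)} = \sqrt{\left(-1\right)^{2} + 5^{2}} + G 4 = \sqrt{1 + 25} + 4 G = \sqrt{26} + 4 G$)
$\frac{P{\left(\frac{-4 - 7}{8 + 10},29 \right)}}{21} = \frac{\sqrt{26} + 4 \cdot 29}{21} = \left(\sqrt{26} + 116\right) \frac{1}{21} = \left(116 + \sqrt{26}\right) \frac{1}{21} = \frac{116}{21} + \frac{\sqrt{26}}{21}$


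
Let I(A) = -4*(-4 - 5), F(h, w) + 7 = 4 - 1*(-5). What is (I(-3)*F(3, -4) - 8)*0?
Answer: 0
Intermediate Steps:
F(h, w) = 2 (F(h, w) = -7 + (4 - 1*(-5)) = -7 + (4 + 5) = -7 + 9 = 2)
I(A) = 36 (I(A) = -4*(-9) = 36)
(I(-3)*F(3, -4) - 8)*0 = (36*2 - 8)*0 = (72 - 8)*0 = 64*0 = 0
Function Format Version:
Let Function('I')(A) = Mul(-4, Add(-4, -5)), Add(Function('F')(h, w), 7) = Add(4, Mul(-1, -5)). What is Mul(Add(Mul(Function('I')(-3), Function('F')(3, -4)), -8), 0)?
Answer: 0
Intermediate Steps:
Function('F')(h, w) = 2 (Function('F')(h, w) = Add(-7, Add(4, Mul(-1, -5))) = Add(-7, Add(4, 5)) = Add(-7, 9) = 2)
Function('I')(A) = 36 (Function('I')(A) = Mul(-4, -9) = 36)
Mul(Add(Mul(Function('I')(-3), Function('F')(3, -4)), -8), 0) = Mul(Add(Mul(36, 2), -8), 0) = Mul(Add(72, -8), 0) = Mul(64, 0) = 0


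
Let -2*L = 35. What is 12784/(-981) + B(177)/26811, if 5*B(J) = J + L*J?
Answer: -42385781/3247110 ≈ -13.053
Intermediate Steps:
L = -35/2 (L = -1/2*35 = -35/2 ≈ -17.500)
B(J) = -33*J/10 (B(J) = (J - 35*J/2)/5 = (-33*J/2)/5 = -33*J/10)
12784/(-981) + B(177)/26811 = 12784/(-981) - 33/10*177/26811 = 12784*(-1/981) - 5841/10*1/26811 = -12784/981 - 649/29790 = -42385781/3247110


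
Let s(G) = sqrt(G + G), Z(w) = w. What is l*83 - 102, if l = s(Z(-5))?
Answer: -102 + 83*I*sqrt(10) ≈ -102.0 + 262.47*I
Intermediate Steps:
s(G) = sqrt(2)*sqrt(G) (s(G) = sqrt(2*G) = sqrt(2)*sqrt(G))
l = I*sqrt(10) (l = sqrt(2)*sqrt(-5) = sqrt(2)*(I*sqrt(5)) = I*sqrt(10) ≈ 3.1623*I)
l*83 - 102 = (I*sqrt(10))*83 - 102 = 83*I*sqrt(10) - 102 = -102 + 83*I*sqrt(10)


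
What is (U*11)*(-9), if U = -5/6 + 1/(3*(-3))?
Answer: 187/2 ≈ 93.500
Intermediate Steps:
U = -17/18 (U = -5*⅙ + (⅓)*(-⅓) = -⅚ - ⅑ = -17/18 ≈ -0.94444)
(U*11)*(-9) = -17/18*11*(-9) = -187/18*(-9) = 187/2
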